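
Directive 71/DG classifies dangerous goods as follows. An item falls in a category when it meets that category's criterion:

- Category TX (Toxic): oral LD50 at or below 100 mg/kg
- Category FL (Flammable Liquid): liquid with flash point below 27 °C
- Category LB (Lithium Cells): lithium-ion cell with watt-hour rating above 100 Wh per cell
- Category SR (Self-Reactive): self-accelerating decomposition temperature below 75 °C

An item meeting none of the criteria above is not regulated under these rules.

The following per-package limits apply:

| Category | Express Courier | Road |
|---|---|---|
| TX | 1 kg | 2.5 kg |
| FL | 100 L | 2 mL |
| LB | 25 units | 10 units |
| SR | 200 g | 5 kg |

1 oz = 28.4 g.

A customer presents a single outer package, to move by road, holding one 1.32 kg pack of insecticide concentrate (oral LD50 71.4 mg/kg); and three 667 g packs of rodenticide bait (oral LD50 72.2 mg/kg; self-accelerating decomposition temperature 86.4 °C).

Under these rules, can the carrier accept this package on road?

No

The insecticide concentrate has oral LD50 71.4 mg/kg, which is ≤ 100 mg/kg, so it is Category TX (Toxic).
With oral LD50 72.2 mg/kg (≤ 100 mg/kg), the rodenticide bait falls in Category TX.
Category TX net quantity: 1.32 kg + (three 667 g packs = 2.001 kg) = 3.321 kg.
3.321 kg exceeds the road limit of 2.5 kg for Category TX.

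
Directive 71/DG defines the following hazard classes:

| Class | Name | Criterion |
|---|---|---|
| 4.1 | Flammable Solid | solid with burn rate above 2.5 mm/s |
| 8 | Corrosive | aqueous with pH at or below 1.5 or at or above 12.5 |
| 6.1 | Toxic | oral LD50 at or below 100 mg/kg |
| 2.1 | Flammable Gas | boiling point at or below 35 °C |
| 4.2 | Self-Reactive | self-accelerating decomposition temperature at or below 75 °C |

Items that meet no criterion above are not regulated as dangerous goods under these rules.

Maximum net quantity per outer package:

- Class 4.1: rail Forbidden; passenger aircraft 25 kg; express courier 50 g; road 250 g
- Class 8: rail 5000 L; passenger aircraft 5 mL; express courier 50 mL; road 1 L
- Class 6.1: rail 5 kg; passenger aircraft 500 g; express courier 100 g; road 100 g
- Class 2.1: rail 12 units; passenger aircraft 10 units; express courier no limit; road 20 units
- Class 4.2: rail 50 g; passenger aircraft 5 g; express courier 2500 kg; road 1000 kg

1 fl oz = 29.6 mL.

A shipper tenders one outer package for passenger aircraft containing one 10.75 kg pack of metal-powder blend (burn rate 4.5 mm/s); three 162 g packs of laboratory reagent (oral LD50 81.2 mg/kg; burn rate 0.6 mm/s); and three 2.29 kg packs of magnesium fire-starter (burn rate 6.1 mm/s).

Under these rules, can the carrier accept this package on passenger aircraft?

Yes

The metal-powder blend has burn rate 4.5 mm/s, which is > 2.5 mm/s, so it is Class 4.1 (Flammable Solid).
Laboratory reagent: oral LD50 81.2 mg/kg ≤ 100 mg/kg → Class 6.1 (Toxic).
With burn rate 6.1 mm/s (> 2.5 mm/s), the magnesium fire-starter falls in Class 4.1.
Total Class 4.1: 10.75 kg + (three 2.29 kg packs = 6.87 kg) = 17.62 kg.
17.62 kg ≤ 25 kg (passenger aircraft limit, Class 4.1) — within limit.
Class 6.1 quantity: three 162 g packs = 486 g.
486 g is within the passenger aircraft limit of 500 g for Class 6.1.
Every hazard class is within its passenger aircraft limit and no segregation rule is violated.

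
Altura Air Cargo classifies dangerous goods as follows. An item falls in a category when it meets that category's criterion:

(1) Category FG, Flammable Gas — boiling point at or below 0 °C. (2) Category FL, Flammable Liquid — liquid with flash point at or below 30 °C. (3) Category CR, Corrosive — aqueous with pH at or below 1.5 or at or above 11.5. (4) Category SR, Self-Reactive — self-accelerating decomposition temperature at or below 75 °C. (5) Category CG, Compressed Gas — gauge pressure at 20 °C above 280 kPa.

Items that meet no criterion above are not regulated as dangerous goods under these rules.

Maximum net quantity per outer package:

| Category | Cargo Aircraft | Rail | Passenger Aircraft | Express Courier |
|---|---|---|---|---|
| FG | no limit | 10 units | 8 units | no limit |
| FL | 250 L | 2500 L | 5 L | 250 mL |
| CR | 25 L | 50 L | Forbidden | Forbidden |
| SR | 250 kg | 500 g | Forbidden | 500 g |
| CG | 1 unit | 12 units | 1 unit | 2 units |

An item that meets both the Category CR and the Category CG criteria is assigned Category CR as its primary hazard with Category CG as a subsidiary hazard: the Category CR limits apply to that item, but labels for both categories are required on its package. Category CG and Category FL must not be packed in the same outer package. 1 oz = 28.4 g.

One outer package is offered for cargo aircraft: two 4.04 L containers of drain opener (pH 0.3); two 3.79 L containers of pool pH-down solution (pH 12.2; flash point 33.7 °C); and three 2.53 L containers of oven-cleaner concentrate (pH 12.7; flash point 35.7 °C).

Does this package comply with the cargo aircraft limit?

Drain opener: pH 0.3 ≤ 1.5 → Category CR (Corrosive).
pH 12.2 meets the Category CR criterion (Corrosive), so the pool pH-down solution is Category CR.
The oven-cleaner concentrate has pH 12.7, which is ≥ 11.5, so it is Category CR (Corrosive).
Category CR net quantity: (two 4.04 L containers = 8.08 L) + (two 3.79 L containers = 7.58 L) + (three 2.53 L containers = 7.59 L) = 23.25 L.
23.25 L is within the cargo aircraft limit of 25 L for Category CR.

Yes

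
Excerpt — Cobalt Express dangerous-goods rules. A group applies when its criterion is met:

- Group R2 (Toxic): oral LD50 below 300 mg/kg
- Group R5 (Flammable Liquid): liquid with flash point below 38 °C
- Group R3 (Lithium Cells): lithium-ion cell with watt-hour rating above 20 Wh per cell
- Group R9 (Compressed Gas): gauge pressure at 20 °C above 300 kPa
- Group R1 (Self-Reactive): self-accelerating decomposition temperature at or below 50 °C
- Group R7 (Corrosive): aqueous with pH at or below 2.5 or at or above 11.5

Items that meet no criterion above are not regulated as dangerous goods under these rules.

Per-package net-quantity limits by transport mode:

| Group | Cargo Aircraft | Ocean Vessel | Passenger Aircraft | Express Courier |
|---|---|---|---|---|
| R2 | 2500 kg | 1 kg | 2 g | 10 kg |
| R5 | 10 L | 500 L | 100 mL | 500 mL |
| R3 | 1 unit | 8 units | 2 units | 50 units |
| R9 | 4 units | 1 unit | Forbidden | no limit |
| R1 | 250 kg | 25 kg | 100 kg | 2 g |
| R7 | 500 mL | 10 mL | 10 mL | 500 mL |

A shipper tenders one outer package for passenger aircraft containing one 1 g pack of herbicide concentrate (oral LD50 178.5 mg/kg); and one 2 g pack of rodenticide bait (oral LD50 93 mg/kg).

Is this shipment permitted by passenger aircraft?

The herbicide concentrate has oral LD50 178.5 mg/kg, which is < 300 mg/kg, so it is Group R2 (Toxic).
Oral LD50 93 mg/kg meets the Group R2 criterion (Toxic), so the rodenticide bait is Group R2.
Group R2 net quantity: 1 g + 2 g = 3 g.
3 g > 2 g (passenger aircraft limit, Group R2) — over the limit.

No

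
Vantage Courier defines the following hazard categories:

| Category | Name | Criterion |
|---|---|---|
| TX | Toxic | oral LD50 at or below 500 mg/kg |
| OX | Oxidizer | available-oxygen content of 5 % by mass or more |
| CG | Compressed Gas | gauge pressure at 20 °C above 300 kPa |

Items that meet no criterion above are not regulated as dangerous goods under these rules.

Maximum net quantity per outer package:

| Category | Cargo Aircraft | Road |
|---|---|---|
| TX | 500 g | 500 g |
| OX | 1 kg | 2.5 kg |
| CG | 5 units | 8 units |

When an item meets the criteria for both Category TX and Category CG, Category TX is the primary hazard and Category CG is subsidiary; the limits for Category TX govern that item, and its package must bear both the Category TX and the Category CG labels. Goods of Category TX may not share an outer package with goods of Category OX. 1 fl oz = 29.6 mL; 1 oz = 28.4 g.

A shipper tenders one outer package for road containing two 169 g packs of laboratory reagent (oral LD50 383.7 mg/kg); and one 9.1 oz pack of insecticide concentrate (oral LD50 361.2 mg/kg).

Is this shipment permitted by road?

No

Oral LD50 383.7 mg/kg meets the Category TX criterion (Toxic), so the laboratory reagent is Category TX.
With oral LD50 361.2 mg/kg (≤ 500 mg/kg), the insecticide concentrate falls in Category TX.
Total Category TX: (two 169 g packs = 338 g) + (one 9.1 oz pack = 258.44 g) = 596.44 g.
596.44 g exceeds the road limit of 500 g for Category TX.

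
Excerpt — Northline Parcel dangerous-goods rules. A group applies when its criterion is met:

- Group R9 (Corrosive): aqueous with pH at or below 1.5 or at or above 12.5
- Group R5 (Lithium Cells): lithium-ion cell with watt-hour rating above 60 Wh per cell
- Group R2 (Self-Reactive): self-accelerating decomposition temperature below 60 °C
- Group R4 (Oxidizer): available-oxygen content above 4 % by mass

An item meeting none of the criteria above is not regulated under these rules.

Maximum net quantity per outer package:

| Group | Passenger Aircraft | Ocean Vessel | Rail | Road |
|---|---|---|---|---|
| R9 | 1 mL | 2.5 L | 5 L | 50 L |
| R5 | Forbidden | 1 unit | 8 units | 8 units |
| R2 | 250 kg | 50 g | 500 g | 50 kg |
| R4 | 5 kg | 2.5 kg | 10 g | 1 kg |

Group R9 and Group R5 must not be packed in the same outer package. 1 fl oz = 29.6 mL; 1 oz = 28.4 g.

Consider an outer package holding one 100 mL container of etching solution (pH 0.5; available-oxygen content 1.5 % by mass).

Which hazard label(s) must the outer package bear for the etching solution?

Group R9

Etching solution: pH 0.5 ≤ 1.5 → Group R9 (Corrosive).
Only the Group R9 label is required.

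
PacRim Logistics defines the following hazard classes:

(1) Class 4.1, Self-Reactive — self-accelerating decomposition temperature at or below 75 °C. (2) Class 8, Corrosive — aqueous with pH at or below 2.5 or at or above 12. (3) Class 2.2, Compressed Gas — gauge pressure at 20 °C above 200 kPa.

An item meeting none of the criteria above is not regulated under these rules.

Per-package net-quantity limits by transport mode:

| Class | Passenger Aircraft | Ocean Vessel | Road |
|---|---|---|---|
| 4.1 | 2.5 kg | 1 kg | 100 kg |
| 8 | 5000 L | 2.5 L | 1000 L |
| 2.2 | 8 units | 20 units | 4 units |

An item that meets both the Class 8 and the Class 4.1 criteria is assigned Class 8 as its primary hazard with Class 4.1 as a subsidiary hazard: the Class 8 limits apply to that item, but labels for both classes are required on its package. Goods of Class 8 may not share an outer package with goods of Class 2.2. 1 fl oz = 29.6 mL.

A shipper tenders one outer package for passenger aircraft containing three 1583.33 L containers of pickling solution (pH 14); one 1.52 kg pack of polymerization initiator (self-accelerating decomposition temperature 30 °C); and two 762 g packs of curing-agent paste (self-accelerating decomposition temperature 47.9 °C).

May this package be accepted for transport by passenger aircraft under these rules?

No

pH 14 meets the Class 8 criterion (Corrosive), so the pickling solution is Class 8.
Self-accelerating decomposition temperature 30 °C meets the Class 4.1 criterion (Self-Reactive), so the polymerization initiator is Class 4.1.
Self-accelerating decomposition temperature 47.9 °C meets the Class 4.1 criterion (Self-Reactive), so the curing-agent paste is Class 4.1.
Class 4.1 net quantity: 1.52 kg + (two 762 g packs = 1.524 kg) = 3.044 kg.
That exceeds the Class 4.1 passenger aircraft limit of 2.5 kg.
Class 8 quantity: three 1583.33 L containers = 4749.99 L.
4749.99 L ≤ 5000 L (passenger aircraft limit, Class 8) — within limit.
The segregation rule (Class 8 with Class 2.2) does not apply to Class 4.1 with Class 8.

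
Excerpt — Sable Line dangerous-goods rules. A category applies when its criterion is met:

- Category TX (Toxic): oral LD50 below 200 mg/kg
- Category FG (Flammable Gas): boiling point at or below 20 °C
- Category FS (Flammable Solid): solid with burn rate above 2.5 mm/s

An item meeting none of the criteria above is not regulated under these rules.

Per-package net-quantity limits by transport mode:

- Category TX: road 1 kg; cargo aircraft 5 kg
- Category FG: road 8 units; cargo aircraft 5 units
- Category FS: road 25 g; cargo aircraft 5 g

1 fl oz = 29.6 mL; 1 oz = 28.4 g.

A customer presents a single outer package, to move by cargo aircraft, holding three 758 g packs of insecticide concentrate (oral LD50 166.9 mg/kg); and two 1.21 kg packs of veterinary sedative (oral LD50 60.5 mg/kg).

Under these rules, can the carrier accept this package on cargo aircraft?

Yes

With oral LD50 166.9 mg/kg (< 200 mg/kg), the insecticide concentrate falls in Category TX.
With oral LD50 60.5 mg/kg (< 200 mg/kg), the veterinary sedative falls in Category TX.
Category TX net quantity: (three 758 g packs = 2.274 kg) + (two 1.21 kg packs = 2.42 kg) = 4.694 kg.
4.694 kg ≤ 5 kg (cargo aircraft limit, Category TX) — within limit.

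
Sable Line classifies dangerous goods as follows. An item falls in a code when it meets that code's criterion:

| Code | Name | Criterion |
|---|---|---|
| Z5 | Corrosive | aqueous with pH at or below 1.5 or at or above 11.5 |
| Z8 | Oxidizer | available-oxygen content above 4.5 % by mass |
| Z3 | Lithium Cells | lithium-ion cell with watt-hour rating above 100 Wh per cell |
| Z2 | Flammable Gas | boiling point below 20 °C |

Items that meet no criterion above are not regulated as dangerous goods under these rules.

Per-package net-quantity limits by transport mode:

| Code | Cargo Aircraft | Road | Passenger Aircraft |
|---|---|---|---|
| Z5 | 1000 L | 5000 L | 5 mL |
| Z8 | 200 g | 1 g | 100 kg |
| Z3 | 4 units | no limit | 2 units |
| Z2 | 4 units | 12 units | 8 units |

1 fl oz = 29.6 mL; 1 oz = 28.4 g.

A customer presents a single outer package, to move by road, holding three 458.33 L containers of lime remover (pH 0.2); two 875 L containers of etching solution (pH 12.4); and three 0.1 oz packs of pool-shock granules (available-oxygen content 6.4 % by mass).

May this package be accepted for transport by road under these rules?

Lime remover: pH 0.2 ≤ 1.5 → Code Z5 (Corrosive).
Etching solution: pH 12.4 ≥ 11.5 → Code Z5 (Corrosive).
The pool-shock granules have available-oxygen content 6.4 % by mass, which is > 4.5 % by mass, so they are Code Z8 (Oxidizer).
Code Z5 net quantity: (three 458.33 L containers = 1374.99 L) + (two 875 L containers = 1750 L) = 3124.99 L.
That is within the Code Z5 road limit of 5000 L.
Code Z8 quantity: three 0.1 oz packs = 8.52 g.
8.52 g > 1 g (road limit, Code Z8) — over the limit.

No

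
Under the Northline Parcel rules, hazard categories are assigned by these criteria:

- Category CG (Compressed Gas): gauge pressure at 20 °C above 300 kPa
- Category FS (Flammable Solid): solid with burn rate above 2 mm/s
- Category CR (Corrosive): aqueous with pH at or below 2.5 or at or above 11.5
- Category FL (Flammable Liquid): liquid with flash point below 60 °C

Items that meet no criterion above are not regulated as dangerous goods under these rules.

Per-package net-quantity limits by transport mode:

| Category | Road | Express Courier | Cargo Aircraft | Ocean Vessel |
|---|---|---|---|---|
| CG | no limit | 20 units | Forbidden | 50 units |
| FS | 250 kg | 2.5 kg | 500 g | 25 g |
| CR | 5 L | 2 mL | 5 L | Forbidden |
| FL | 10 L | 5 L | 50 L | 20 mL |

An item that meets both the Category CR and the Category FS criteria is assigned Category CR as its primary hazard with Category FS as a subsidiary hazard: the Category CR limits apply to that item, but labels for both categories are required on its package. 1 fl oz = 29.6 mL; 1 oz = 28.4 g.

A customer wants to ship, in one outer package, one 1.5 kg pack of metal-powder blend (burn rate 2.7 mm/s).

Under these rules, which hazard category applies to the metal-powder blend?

Category FS

Burn rate 2.7 mm/s meets the Category FS criterion (Flammable Solid), so the metal-powder blend is Category FS.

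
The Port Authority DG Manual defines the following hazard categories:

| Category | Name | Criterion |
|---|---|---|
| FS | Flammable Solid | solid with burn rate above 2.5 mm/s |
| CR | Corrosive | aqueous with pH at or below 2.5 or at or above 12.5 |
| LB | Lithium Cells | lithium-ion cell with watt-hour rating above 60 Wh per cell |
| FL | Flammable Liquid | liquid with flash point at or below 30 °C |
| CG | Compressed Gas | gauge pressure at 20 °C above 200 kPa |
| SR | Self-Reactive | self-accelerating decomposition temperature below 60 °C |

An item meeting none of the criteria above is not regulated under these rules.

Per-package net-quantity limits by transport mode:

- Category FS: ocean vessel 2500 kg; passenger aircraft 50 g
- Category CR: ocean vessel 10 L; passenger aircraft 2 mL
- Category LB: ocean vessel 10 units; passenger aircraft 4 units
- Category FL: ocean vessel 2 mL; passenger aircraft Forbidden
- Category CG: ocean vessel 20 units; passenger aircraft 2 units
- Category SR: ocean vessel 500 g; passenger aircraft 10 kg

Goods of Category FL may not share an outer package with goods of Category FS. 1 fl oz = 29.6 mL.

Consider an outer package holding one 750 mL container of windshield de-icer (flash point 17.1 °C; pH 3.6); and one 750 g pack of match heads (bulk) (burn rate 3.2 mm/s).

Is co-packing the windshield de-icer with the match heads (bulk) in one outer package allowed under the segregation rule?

Flash point 17.1 °C meets the Category FL criterion (Flammable Liquid), so the windshield de-icer is Category FL.
With burn rate 3.2 mm/s (> 2.5 mm/s), the match heads (bulk) fall in Category FS.
Category FL and Category FS may not share an outer package.

No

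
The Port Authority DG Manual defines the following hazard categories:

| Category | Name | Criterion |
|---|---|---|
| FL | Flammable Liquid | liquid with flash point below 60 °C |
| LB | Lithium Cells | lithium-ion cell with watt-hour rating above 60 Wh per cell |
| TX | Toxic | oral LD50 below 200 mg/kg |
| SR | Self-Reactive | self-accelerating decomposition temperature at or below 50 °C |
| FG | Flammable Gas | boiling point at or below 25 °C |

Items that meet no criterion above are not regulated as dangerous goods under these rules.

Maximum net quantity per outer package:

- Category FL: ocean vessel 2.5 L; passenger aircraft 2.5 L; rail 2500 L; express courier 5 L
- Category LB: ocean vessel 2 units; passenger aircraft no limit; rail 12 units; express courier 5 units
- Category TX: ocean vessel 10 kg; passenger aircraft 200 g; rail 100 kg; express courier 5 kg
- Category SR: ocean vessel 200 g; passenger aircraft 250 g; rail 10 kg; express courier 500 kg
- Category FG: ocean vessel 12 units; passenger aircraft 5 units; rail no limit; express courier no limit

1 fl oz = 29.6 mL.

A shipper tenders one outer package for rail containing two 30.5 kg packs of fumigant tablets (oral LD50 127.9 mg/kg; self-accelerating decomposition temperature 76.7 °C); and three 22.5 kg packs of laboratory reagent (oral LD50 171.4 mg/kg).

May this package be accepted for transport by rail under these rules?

No

With oral LD50 127.9 mg/kg (< 200 mg/kg), the fumigant tablets fall in Category TX.
The laboratory reagent has oral LD50 171.4 mg/kg, which is < 200 mg/kg, so it is Category TX (Toxic).
Total Category TX: (two 30.5 kg packs = 61 kg) + (three 22.5 kg packs = 67.5 kg) = 128.5 kg.
128.5 kg > 100 kg (rail limit, Category TX) — over the limit.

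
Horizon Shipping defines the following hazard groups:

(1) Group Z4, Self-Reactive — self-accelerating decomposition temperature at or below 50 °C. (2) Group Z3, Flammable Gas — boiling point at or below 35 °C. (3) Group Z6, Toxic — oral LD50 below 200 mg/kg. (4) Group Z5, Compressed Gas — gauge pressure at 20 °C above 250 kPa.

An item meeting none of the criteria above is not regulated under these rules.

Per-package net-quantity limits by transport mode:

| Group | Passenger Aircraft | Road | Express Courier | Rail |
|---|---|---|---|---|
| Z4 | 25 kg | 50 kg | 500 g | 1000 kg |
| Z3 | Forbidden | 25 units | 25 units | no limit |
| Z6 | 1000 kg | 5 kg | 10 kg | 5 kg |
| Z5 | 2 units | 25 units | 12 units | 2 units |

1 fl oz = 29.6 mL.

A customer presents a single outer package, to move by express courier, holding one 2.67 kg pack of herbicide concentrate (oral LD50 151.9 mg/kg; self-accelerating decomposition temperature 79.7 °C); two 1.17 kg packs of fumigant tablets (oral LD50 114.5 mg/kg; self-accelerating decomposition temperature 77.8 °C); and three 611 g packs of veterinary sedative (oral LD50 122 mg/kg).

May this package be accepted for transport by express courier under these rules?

Yes

With oral LD50 151.9 mg/kg (< 200 mg/kg), the herbicide concentrate falls in Group Z6.
Fumigant tablets: oral LD50 114.5 mg/kg < 200 mg/kg → Group Z6 (Toxic).
Oral LD50 122 mg/kg meets the Group Z6 criterion (Toxic), so the veterinary sedative is Group Z6.
Group Z6 net quantity: 2.67 kg + (two 1.17 kg packs = 2.34 kg) + (three 611 g packs = 1.833 kg) = 6.843 kg.
That is within the Group Z6 express courier limit of 10 kg.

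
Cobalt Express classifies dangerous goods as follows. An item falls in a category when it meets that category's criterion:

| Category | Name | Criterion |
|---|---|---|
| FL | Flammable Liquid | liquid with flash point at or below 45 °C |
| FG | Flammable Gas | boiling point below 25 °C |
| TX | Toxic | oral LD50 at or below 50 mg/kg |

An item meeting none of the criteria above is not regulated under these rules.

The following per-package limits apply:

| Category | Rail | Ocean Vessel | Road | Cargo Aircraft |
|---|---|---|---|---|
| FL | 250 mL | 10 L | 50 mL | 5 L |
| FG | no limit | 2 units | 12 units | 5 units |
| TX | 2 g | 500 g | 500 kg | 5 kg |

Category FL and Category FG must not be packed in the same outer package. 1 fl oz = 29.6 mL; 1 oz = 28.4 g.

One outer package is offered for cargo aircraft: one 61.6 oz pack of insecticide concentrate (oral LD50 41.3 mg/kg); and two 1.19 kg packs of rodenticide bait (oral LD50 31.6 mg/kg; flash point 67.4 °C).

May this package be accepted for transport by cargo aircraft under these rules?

Oral LD50 41.3 mg/kg meets the Category TX criterion (Toxic), so the insecticide concentrate is Category TX.
With oral LD50 31.6 mg/kg (≤ 50 mg/kg), the rodenticide bait falls in Category TX.
Total Category TX: (one 61.6 oz pack = 1749.44 g) + (two 1.19 kg packs = 2.38 kg) = 4129.44 g.
That is within the Category TX cargo aircraft limit of 5 kg.

Yes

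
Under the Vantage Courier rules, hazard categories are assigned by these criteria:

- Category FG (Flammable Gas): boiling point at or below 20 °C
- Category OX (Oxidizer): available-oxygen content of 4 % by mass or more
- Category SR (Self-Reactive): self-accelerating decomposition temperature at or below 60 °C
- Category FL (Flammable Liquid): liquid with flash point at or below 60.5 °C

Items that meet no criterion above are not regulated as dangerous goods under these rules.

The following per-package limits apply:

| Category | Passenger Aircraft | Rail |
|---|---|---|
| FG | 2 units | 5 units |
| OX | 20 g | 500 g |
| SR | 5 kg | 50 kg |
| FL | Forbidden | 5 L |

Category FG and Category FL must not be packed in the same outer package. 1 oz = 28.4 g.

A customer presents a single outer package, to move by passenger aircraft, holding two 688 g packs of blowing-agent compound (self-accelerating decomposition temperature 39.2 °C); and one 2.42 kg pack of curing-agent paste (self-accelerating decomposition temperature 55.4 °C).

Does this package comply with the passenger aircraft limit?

Yes

With self-accelerating decomposition temperature 39.2 °C (≤ 60 °C), the blowing-agent compound falls in Category SR.
With self-accelerating decomposition temperature 55.4 °C (≤ 60 °C), the curing-agent paste falls in Category SR.
Category SR net quantity: (two 688 g packs = 1.376 kg) + 2.42 kg = 3.796 kg.
That is within the Category SR passenger aircraft limit of 5 kg.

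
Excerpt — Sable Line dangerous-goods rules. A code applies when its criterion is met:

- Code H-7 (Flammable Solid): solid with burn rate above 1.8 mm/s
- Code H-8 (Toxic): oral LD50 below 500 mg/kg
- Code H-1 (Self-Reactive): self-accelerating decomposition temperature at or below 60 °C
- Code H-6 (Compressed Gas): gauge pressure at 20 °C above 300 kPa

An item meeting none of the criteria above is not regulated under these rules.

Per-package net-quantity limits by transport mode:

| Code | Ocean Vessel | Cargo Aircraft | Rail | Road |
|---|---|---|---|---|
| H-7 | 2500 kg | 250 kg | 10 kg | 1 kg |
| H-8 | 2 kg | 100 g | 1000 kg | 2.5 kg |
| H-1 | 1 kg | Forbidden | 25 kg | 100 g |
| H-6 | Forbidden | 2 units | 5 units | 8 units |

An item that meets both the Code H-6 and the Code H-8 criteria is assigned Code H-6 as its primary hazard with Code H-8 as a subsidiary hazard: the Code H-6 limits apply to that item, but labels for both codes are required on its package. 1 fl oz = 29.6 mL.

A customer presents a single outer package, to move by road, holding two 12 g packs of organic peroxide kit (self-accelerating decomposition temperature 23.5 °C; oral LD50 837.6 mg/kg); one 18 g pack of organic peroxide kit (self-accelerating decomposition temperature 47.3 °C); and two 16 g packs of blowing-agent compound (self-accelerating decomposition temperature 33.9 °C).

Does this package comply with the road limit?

The organic peroxide kit has self-accelerating decomposition temperature 23.5 °C, which is ≤ 60 °C, so it is Code H-1 (Self-Reactive).
Self-accelerating decomposition temperature 47.3 °C meets the Code H-1 criterion (Self-Reactive), so the organic peroxide kit is Code H-1.
With self-accelerating decomposition temperature 33.9 °C (≤ 60 °C), the blowing-agent compound falls in Code H-1.
Total Code H-1: (two 12 g packs = 24 g) + 18 g + (two 16 g packs = 32 g) = 74 g.
That is within the Code H-1 road limit of 100 g.

Yes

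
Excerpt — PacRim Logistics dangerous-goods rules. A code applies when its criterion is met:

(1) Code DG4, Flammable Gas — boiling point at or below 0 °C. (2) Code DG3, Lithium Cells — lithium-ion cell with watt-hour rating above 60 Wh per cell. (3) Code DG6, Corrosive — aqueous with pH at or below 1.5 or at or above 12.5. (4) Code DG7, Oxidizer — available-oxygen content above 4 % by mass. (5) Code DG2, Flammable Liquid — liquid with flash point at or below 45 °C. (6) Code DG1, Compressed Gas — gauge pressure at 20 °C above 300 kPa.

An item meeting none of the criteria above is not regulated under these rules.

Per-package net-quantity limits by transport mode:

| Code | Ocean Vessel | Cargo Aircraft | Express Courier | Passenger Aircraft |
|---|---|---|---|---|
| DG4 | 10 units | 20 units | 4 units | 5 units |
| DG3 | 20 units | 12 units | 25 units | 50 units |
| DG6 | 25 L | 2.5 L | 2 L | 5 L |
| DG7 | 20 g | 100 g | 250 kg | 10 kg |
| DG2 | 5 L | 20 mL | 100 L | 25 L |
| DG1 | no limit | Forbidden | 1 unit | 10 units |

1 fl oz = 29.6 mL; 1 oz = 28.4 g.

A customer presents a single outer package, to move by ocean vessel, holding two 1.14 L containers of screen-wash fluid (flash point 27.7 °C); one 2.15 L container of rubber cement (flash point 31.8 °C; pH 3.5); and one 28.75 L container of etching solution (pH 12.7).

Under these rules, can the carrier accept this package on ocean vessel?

No

Screen-wash fluid: flash point 27.7 °C ≤ 45 °C → Code DG2 (Flammable Liquid).
The rubber cement has flash point 31.8 °C, which is ≤ 45 °C, so it is Code DG2 (Flammable Liquid).
pH 12.7 meets the Code DG6 criterion (Corrosive), so the etching solution is Code DG6.
Code DG6 quantity: 28.75 L.
28.75 L exceeds the ocean vessel limit of 25 L for Code DG6.
Code DG2 net quantity: (two 1.14 L containers = 2.28 L) + 2.15 L = 4.43 L.
That is within the Code DG2 ocean vessel limit of 5 L.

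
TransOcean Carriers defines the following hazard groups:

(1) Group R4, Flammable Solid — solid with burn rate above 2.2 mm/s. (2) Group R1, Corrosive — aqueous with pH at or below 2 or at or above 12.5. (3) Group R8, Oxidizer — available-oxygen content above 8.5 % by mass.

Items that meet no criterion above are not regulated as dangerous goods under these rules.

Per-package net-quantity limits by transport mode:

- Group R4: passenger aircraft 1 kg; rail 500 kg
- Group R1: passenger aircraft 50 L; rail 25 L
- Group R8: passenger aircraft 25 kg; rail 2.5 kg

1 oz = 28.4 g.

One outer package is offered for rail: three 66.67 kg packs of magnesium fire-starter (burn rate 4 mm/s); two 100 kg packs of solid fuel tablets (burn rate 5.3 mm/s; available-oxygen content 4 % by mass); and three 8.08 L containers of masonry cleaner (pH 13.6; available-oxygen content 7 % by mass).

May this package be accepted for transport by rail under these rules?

The magnesium fire-starter has burn rate 4 mm/s, which is > 2.2 mm/s, so it is Group R4 (Flammable Solid).
Solid fuel tablets: burn rate 5.3 mm/s > 2.2 mm/s → Group R4 (Flammable Solid).
The masonry cleaner has pH 13.6, which is ≥ 12.5, so it is Group R1 (Corrosive).
Group R4 net quantity: (three 66.67 kg packs = 200.01 kg) + (two 100 kg packs = 200 kg) = 400.01 kg.
400.01 kg ≤ 500 kg (rail limit, Group R4) — within limit.
Group R1 quantity: three 8.08 L containers = 24.24 L.
That is within the Group R1 rail limit of 25 L.
Every hazard group is within its rail limit and no segregation rule is violated.

Yes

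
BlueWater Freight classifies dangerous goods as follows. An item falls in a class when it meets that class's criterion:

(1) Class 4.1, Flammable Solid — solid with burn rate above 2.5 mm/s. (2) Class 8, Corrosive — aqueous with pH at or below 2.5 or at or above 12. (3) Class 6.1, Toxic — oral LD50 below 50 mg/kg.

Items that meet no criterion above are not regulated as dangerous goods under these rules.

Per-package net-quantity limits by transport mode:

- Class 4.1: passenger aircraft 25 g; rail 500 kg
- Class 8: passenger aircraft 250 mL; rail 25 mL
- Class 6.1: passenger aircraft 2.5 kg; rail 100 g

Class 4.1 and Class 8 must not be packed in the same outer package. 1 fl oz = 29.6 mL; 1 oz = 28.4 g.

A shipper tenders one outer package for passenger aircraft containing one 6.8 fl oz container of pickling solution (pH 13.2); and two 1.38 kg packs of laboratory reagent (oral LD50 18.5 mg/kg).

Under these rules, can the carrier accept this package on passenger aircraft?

No

Pickling solution: pH 13.2 ≥ 12 → Class 8 (Corrosive).
Oral LD50 18.5 mg/kg meets the Class 6.1 criterion (Toxic), so the laboratory reagent is Class 6.1.
Class 6.1 quantity: two 1.38 kg packs = 2.76 kg.
2.76 kg exceeds the passenger aircraft limit of 2.5 kg for Class 6.1.
Class 8 quantity: one 6.8 fl oz container = 201.28 mL.
201.28 mL ≤ 250 mL (passenger aircraft limit, Class 8) — within limit.
The segregation rule (Class 4.1 with Class 8) does not apply to Class 6.1 with Class 8.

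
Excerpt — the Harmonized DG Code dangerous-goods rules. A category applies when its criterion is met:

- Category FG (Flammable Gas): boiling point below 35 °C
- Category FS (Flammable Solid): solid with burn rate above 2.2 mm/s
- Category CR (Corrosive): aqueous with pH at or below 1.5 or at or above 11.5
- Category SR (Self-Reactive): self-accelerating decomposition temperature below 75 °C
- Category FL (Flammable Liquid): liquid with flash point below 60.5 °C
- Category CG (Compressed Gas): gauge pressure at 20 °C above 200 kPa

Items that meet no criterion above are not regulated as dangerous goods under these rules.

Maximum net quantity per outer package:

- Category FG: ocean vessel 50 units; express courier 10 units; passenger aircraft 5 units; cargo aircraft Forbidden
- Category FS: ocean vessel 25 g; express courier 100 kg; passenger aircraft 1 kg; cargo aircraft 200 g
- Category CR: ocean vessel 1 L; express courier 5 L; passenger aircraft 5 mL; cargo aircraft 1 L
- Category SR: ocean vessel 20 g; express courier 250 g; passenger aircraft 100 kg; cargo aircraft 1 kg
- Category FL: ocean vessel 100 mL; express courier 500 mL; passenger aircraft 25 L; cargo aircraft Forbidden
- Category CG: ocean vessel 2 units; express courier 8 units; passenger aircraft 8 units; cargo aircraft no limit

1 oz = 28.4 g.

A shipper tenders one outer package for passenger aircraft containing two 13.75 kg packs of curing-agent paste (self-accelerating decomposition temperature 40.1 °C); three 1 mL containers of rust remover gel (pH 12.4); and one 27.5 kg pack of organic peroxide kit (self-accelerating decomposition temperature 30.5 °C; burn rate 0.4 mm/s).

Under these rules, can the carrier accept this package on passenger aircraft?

Yes

Self-accelerating decomposition temperature 40.1 °C meets the Category SR criterion (Self-Reactive), so the curing-agent paste is Category SR.
Rust remover gel: pH 12.4 ≥ 11.5 → Category CR (Corrosive).
Organic peroxide kit: self-accelerating decomposition temperature 30.5 °C < 75 °C → Category SR (Self-Reactive).
Category SR net quantity: (two 13.75 kg packs = 27.5 kg) + 27.5 kg = 55 kg.
55 kg ≤ 100 kg (passenger aircraft limit, Category SR) — within limit.
Category CR quantity: three 1 mL containers = 3 mL.
3 mL ≤ 5 mL (passenger aircraft limit, Category CR) — within limit.
Every hazard category is within its passenger aircraft limit and no segregation rule is violated.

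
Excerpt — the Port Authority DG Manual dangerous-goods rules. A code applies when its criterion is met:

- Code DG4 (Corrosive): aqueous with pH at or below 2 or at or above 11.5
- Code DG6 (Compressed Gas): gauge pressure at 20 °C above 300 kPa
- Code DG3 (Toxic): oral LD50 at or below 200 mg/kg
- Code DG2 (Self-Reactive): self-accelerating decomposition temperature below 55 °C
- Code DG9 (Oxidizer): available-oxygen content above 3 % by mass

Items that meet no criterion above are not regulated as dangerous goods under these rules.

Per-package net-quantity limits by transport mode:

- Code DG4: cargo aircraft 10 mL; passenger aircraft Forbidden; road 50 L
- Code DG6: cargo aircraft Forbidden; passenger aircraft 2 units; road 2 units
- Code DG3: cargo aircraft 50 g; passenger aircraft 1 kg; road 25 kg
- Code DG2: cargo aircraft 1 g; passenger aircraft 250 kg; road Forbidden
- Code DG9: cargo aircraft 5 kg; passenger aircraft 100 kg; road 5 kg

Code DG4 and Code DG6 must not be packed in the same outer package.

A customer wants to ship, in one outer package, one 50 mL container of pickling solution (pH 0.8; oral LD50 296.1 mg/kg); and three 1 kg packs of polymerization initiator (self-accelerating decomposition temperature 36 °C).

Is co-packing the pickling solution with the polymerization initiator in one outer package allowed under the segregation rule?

Pickling solution: pH 0.8 ≤ 2 → Code DG4 (Corrosive).
Polymerization initiator: self-accelerating decomposition temperature 36 °C < 55 °C → Code DG2 (Self-Reactive).
No segregation rule bars Code DG4 with Code DG2.

Yes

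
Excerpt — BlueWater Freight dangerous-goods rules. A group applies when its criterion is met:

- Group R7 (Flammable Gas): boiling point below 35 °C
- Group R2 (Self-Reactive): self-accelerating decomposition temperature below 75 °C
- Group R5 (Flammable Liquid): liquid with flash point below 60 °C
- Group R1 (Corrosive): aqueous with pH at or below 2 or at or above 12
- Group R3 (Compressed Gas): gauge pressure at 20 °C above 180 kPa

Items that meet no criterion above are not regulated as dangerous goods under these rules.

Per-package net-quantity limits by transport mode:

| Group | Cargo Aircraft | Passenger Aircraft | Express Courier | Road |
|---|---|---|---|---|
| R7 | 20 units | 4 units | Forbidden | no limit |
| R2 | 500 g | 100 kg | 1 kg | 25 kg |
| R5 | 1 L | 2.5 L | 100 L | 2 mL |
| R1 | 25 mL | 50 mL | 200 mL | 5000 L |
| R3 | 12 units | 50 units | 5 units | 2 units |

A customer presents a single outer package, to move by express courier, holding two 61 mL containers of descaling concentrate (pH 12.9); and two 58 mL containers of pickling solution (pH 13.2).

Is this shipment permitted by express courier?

No

pH 12.9 meets the Group R1 criterion (Corrosive), so the descaling concentrate is Group R1.
Pickling solution: pH 13.2 ≥ 12 → Group R1 (Corrosive).
Total Group R1: (two 61 mL containers = 122 mL) + (two 58 mL containers = 116 mL) = 238 mL.
That exceeds the Group R1 express courier limit of 200 mL.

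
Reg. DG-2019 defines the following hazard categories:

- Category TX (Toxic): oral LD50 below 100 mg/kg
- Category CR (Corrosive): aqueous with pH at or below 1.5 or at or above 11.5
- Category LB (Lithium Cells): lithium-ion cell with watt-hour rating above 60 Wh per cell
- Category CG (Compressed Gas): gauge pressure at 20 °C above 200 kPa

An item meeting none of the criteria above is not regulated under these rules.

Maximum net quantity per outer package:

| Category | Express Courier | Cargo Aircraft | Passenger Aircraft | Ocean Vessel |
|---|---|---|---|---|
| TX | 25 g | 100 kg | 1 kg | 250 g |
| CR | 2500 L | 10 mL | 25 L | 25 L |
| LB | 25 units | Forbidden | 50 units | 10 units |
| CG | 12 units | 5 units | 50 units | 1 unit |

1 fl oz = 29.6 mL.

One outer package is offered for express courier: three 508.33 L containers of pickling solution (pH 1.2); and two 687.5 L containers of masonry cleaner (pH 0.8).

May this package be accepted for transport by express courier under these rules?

No

pH 1.2 meets the Category CR criterion (Corrosive), so the pickling solution is Category CR.
The masonry cleaner has pH 0.8, which is ≤ 1.5, so it is Category CR (Corrosive).
Total Category CR: (three 508.33 L containers = 1524.99 L) + (two 687.5 L containers = 1375 L) = 2899.99 L.
2899.99 L exceeds the express courier limit of 2500 L for Category CR.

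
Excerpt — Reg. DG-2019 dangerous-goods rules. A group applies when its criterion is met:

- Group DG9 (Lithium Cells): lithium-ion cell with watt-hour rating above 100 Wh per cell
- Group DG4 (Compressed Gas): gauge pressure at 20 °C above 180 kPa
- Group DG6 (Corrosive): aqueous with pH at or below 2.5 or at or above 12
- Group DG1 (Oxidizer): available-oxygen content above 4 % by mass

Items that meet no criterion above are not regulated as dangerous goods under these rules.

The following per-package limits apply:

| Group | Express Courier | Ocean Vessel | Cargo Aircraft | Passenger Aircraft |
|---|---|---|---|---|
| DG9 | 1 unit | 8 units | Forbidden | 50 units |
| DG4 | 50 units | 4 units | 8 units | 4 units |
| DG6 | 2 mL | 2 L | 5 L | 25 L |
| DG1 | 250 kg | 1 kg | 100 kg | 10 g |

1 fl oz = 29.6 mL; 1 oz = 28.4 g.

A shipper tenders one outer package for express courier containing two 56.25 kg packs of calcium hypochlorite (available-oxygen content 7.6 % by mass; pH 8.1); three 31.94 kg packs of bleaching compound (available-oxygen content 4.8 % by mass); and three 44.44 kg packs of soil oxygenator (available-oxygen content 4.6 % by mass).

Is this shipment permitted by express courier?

No

Calcium hypochlorite: available-oxygen content 7.6 % by mass > 4 % by mass → Group DG1 (Oxidizer).
Available-oxygen content 4.8 % by mass meets the Group DG1 criterion (Oxidizer), so the bleaching compound is Group DG1.
The soil oxygenator has available-oxygen content 4.6 % by mass, which is > 4 % by mass, so it is Group DG1 (Oxidizer).
Total Group DG1: (two 56.25 kg packs = 112.5 kg) + (three 31.94 kg packs = 95.82 kg) + (three 44.44 kg packs = 133.32 kg) = 341.64 kg.
341.64 kg > 250 kg (express courier limit, Group DG1) — over the limit.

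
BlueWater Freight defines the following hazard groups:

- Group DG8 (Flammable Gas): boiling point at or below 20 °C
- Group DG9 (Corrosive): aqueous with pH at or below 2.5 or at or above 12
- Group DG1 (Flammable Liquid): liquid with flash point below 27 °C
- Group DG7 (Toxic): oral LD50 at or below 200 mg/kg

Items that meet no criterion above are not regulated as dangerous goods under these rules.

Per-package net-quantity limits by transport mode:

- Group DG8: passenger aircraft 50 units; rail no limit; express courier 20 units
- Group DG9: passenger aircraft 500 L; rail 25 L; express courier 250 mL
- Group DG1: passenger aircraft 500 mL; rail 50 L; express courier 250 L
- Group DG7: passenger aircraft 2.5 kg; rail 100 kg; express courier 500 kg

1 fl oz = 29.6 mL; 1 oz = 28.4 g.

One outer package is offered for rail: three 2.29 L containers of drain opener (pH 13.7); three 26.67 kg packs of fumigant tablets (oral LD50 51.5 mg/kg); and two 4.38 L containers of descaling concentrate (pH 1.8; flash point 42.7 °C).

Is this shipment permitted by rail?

Yes

The drain opener has pH 13.7, which is ≥ 12, so it is Group DG9 (Corrosive).
Fumigant tablets: oral LD50 51.5 mg/kg ≤ 200 mg/kg → Group DG7 (Toxic).
Descaling concentrate: pH 1.8 ≤ 2.5 → Group DG9 (Corrosive).
Group DG9 net quantity: (three 2.29 L containers = 6.87 L) + (two 4.38 L containers = 8.76 L) = 15.63 L.
15.63 L is within the rail limit of 25 L for Group DG9.
Group DG7 quantity: three 26.67 kg packs = 80.01 kg.
That is within the Group DG7 rail limit of 100 kg.
Every hazard group is within its rail limit and no segregation rule is violated.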